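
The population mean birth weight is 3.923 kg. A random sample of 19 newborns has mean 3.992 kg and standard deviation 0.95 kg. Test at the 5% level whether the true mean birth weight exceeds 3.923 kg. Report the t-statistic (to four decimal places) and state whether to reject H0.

t = 0.3166; fail to reject H0

H0: μ = 3.923; H1: μ > 3.923 (one-sample t-test, right-tailed).
t = (x̄ − μ₀)/(s/√n) = (3.992 − 3.923)/(0.95/√19) = 0.3166
df = n − 1 = 18
p-value = P(T ≥ 0.3166) ≈ 0.3776
Since p ≈ 0.3776 > α = 0.05, fail to reject H0; the data do not provide sufficient evidence against H0.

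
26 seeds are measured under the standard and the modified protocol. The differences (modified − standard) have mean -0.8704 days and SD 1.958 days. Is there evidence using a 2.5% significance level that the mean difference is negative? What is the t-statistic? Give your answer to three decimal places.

H0: μ_d = 0; H1: μ_d < 0 (paired t-test on the differences, left-tailed).
t = d̄/(s_d/√n) = -0.8704/(1.958/√26) = -2.267
df = n − 1 = 25
p-value = P(T ≤ -2.267) ≈ 0.016
Since p ≈ 0.016 < α = 0.025, reject H0; the evidence is statistically significant.

-2.267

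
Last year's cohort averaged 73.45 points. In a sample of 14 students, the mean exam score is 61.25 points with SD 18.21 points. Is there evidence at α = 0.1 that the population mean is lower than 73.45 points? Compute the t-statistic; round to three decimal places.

H0: μ = 73.45; H1: μ < 73.45 (one-sample t-test, left-tailed).
t = (x̄ − μ₀)/(s/√n) = (61.25 − 73.45)/(18.21/√14) = -2.507
df = n − 1 = 13
p-value = P(T ≤ -2.507) ≈ 0.013
Since p ≈ 0.013 < α = 0.1, reject H0; the data support H1.

-2.507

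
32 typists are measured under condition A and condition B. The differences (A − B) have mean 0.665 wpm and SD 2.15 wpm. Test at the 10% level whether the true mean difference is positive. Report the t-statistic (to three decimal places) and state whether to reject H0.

H0: μ_d = 0; H1: μ_d > 0 (paired t-test on the differences, right-tailed).
t = d̄/(s_d/√n) = 0.665/(2.15/√32) = 1.750
df = n − 1 = 31
p-value = P(T ≥ 1.750) ≈ 0.0450
Since p ≈ 0.0450 < α = 0.1, reject H0; the evidence is statistically significant.

t = 1.750; reject H0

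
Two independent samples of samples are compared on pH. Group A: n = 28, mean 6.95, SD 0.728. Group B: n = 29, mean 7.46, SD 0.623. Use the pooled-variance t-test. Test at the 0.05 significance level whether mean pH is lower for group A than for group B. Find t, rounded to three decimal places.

-2.845

Let group 1 = group A, group 2 = group B. H0: μ_1 = μ_2; H1: μ_1 < μ_2 (two-sample pooled-variance t-test, left-tailed).
s_p² = [(28−1)·0.728² + (29−1)·0.623²]/(28+29−2) = 0.457767
t = (6.95 − 7.46)/√[0.457767·(1/28 + 1/29)] = -2.845
df = n₁ + n₂ − 2 = 55
p-value = P(T ≤ -2.845) ≈ 0.003
Since p ≈ 0.003 < α = 0.05, reject H0; the evidence is statistically significant.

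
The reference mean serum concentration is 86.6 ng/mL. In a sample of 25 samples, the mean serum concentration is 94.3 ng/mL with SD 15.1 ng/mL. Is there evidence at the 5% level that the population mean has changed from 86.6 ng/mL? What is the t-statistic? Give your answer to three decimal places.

H0: μ = 86.6; H1: μ ≠ 86.6 (one-sample t-test, two-sided).
t = (x̄ − μ₀)/(s/√n) = (94.3 − 86.6)/(15.1/√25) = 2.550
df = n − 1 = 24
Two-sided p-value ≈ 0.0176
Since p ≈ 0.0176 < α = 0.05, reject H0; the evidence is statistically significant.

2.550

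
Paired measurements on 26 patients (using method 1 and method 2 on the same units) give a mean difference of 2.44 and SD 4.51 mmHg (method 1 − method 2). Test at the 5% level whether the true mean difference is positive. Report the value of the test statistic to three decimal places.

2.759

H0: μ_d = 0; H1: μ_d > 0 (paired t-test on the differences, right-tailed).
t = d̄/(s_d/√n) = 2.44/(4.51/√26) = 2.759
df = n − 1 = 25
p-value = P(T ≥ 2.759) ≈ 0.0053
Since p ≈ 0.0053 < α = 0.05, reject H0; the evidence is statistically significant.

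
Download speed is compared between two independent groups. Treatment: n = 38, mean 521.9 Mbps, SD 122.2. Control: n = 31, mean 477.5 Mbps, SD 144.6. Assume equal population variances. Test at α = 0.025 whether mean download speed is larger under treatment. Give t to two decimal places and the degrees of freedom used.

t = 1.38, df = 67

Let group 1 = treatment, group 2 = control. H0: μ_1 = μ_2; H1: μ_1 > μ_2 (two-sample pooled-variance t-test, right-tailed).
s_p² = [(38−1)·122.2² + (31−1)·144.6²]/(38+31−2) = 17608.8
t = (521.9 − 477.5)/√[17608.8·(1/38 + 1/31)] = 1.38
df = n₁ + n₂ − 2 = 67
p-value = P(T ≥ 1.38) ≈ 0.0857
Since p ≈ 0.0857 > α = 0.025, fail to reject H0; the data do not provide sufficient evidence against H0.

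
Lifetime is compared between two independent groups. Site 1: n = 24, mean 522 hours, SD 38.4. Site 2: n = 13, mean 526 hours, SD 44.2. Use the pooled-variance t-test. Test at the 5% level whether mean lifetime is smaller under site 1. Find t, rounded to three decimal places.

-0.287

Let group 1 = site 1, group 2 = site 2. H0: μ_1 = μ_2; H1: μ_1 < μ_2 (two-sample pooled-variance t-test, left-tailed).
s_p² = [(24−1)·38.4² + (13−1)·44.2²]/(24+13−2) = 1638.82
t = (522 − 526)/√[1638.82·(1/24 + 1/13)] = -0.287
df = n₁ + n₂ − 2 = 35
p-value = P(T ≤ -0.287) ≈ 0.3879
Since p ≈ 0.3879 > α = 0.05, fail to reject H0; the data do not provide sufficient evidence against H0.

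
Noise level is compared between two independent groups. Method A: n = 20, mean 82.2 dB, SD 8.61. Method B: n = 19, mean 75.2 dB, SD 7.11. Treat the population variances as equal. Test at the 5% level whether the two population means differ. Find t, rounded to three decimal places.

Let group 1 = method A, group 2 = method B. H0: μ_1 = μ_2; H1: μ_1 ≠ μ_2 (two-sample pooled-variance t-test, two-sided).
s_p² = [(20−1)·8.61² + (19−1)·7.11²]/(20+19−2) = 62.6607
t = (82.2 − 75.2)/√[62.6607·(1/20 + 1/19)] = 2.760
df = n₁ + n₂ − 2 = 37
Two-sided p-value ≈ 0.0089
Since p ≈ 0.0089 < α = 0.05, reject H0; the evidence is statistically significant.

2.760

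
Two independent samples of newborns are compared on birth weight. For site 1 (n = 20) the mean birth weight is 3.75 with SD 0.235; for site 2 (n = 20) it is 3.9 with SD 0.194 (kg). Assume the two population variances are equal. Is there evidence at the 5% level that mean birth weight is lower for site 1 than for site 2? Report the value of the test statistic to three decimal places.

-2.201

Let group 1 = site 1, group 2 = site 2. H0: μ_1 = μ_2; H1: μ_1 < μ_2 (two-sample pooled-variance t-test, left-tailed).
s_p² = [(20−1)·0.235² + (20−1)·0.194²]/(20+20−2) = 0.0464305
t = (3.75 − 3.9)/√[0.0464305·(1/20 + 1/20)] = -2.201
df = n₁ + n₂ − 2 = 38
p-value = P(T ≤ -2.201) ≈ 0.017
Since p ≈ 0.017 < α = 0.05, reject H0; the evidence is statistically significant.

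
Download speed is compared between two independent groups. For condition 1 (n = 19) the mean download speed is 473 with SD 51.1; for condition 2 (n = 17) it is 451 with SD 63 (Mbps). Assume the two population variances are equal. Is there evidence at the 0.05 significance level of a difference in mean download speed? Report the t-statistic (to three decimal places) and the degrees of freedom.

t = 1.156, df = 34

Let group 1 = condition 1, group 2 = condition 2. H0: μ_1 = μ_2; H1: μ_1 ≠ μ_2 (two-sample pooled-variance t-test, two-sided).
s_p² = [(19−1)·51.1² + (17−1)·63²]/(19+17−2) = 3250.17
t = (473 − 451)/√[3250.17·(1/19 + 1/17)] = 1.156
df = n₁ + n₂ − 2 = 34
Two-sided p-value ≈ 0.256
Since p ≈ 0.256 > α = 0.05, fail to reject H0; the evidence is not statistically significant.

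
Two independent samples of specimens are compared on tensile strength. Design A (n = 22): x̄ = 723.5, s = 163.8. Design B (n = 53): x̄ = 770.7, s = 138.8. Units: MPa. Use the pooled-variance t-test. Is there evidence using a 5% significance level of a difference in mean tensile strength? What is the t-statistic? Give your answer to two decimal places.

-1.27

Let group 1 = design A, group 2 = design B. H0: μ_1 = μ_2; H1: μ_1 ≠ μ_2 (two-sample pooled-variance t-test, two-sided).
s_p² = [(22−1)·163.8² + (53−1)·138.8²]/(22+53−2) = 21441.7
t = (723.5 − 770.7)/√[21441.7·(1/22 + 1/53)] = -1.27
df = n₁ + n₂ − 2 = 73
Two-sided p-value ≈ 0.2078
Since p ≈ 0.2078 > α = 0.05, fail to reject H0; the evidence is not statistically significant.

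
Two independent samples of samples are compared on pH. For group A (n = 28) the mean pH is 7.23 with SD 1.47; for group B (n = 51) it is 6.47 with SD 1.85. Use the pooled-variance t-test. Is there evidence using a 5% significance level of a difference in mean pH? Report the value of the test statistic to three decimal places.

Let group 1 = group A, group 2 = group B. H0: μ_1 = μ_2; H1: μ_1 ≠ μ_2 (two-sample pooled-variance t-test, two-sided).
s_p² = [(28−1)·1.47² + (51−1)·1.85²]/(28+51−2) = 2.98012
t = (7.23 − 6.47)/√[2.98012·(1/28 + 1/51)] = 1.872
df = n₁ + n₂ − 2 = 77
Two-sided p-value ≈ 0.0650
Since p ≈ 0.0650 > α = 0.05, fail to reject H0; the data do not provide sufficient evidence against H0.

1.872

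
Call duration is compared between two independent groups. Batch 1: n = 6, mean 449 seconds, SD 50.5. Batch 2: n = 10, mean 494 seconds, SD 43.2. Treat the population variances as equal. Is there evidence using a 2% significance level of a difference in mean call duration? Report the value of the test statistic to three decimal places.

Let group 1 = batch 1, group 2 = batch 2. H0: μ_1 = μ_2; H1: μ_1 ≠ μ_2 (two-sample pooled-variance t-test, two-sided).
s_p² = [(6−1)·50.5² + (10−1)·43.2²]/(6+10−2) = 2110.53
t = (449 − 494)/√[2110.53·(1/6 + 1/10)] = -1.897
df = n₁ + n₂ − 2 = 14
Two-sided p-value ≈ 0.0787
Since p ≈ 0.0787 > α = 0.02, fail to reject H0; the evidence is not statistically significant.

-1.897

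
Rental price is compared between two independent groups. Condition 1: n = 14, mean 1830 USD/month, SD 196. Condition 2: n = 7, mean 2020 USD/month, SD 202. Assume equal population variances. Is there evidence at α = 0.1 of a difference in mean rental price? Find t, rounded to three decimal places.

Let group 1 = condition 1, group 2 = condition 2. H0: μ_1 = μ_2; H1: μ_1 ≠ μ_2 (two-sample pooled-variance t-test, two-sided).
s_p² = [(14−1)·196² + (7−1)·202²]/(14+7−2) = 39170.1
t = (1830 − 2020)/√[39170.1·(1/14 + 1/7)] = -2.074
df = n₁ + n₂ − 2 = 19
Two-sided p-value ≈ 0.052
Since p ≈ 0.052 < α = 0.1, reject H0; the data support H1.

-2.074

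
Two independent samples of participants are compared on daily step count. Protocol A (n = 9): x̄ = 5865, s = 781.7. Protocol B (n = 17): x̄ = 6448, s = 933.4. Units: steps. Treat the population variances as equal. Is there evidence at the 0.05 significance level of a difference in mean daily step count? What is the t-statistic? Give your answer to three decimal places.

Let group 1 = protocol A, group 2 = protocol B. H0: μ_1 = μ_2; H1: μ_1 ≠ μ_2 (two-sample pooled-variance t-test, two-sided).
s_p² = [(9−1)·781.7² + (17−1)·933.4²]/(9+17−2) = 784509
t = (5865 − 6448)/√[784509·(1/9 + 1/17)] = -1.597
df = n₁ + n₂ − 2 = 24
Two-sided p-value ≈ 0.1234
Since p ≈ 0.1234 > α = 0.05, fail to reject H0; the data do not provide sufficient evidence against H0.

-1.597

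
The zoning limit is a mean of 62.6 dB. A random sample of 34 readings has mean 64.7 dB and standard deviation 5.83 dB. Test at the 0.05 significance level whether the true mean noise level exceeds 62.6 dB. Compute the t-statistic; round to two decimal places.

2.10

H0: μ = 62.6; H1: μ > 62.6 (one-sample t-test, right-tailed).
t = (x̄ − μ₀)/(s/√n) = (64.7 − 62.6)/(5.83/√34) = 2.10
df = n − 1 = 33
p-value = P(T ≥ 2.10) ≈ 0.0217
Since p ≈ 0.0217 < α = 0.05, reject H0; the data support H1.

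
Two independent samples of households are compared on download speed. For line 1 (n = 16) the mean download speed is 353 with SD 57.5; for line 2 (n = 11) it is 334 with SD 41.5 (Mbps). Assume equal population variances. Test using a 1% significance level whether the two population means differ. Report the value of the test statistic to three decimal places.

0.938

Let group 1 = line 1, group 2 = line 2. H0: μ_1 = μ_2; H1: μ_1 ≠ μ_2 (two-sample pooled-variance t-test, two-sided).
s_p² = [(16−1)·57.5² + (11−1)·41.5²]/(16+11−2) = 2672.65
t = (353 − 334)/√[2672.65·(1/16 + 1/11)] = 0.938
df = n₁ + n₂ − 2 = 25
Two-sided p-value ≈ 0.357
Since p ≈ 0.357 > α = 0.01, fail to reject H0; the evidence is not statistically significant.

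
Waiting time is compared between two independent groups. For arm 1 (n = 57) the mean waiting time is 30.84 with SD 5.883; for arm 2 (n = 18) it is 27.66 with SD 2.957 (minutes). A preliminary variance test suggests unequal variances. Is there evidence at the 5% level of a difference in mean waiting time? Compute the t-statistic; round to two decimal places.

3.04

Let group 1 = arm 1, group 2 = arm 2. H0: μ_1 = μ_2; H1: μ_1 ≠ μ_2 (Welch's two-sample t-test, two-sided).
t = (x̄_1 − x̄_2)/√(s_1²/n_1 + s_2²/n_2) = (30.84 − 27.66)/√(5.883²/57 + 2.957²/18) = 3.04
Welch–Satterthwaite df ≈ 58.37
Two-sided p-value ≈ 0.004
Since p ≈ 0.004 < α = 0.05, reject H0; the evidence is statistically significant.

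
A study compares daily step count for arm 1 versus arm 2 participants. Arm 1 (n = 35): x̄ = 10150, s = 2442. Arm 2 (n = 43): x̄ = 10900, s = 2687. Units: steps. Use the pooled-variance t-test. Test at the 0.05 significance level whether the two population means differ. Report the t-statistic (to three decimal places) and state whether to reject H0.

t = -1.277; fail to reject H0

Let group 1 = arm 1, group 2 = arm 2. H0: μ_1 = μ_2; H1: μ_1 ≠ μ_2 (two-sample pooled-variance t-test, two-sided).
s_p² = [(35−1)·2442² + (43−1)·2687²]/(35+43−2) = 6657800
t = (10150 − 10900)/√[6657800·(1/35 + 1/43)] = -1.277
df = n₁ + n₂ − 2 = 76
Two-sided p-value ≈ 0.2056
Since p ≈ 0.2056 > α = 0.05, fail to reject H0; the evidence is not statistically significant.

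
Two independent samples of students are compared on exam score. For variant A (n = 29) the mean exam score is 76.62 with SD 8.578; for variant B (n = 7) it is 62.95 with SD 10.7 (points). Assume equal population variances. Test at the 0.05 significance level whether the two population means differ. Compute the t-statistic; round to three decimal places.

3.611

Let group 1 = variant A, group 2 = variant B. H0: μ_1 = μ_2; H1: μ_1 ≠ μ_2 (two-sample pooled-variance t-test, two-sided).
s_p² = [(29−1)·8.578² + (7−1)·10.7²]/(29+7−2) = 80.8011
t = (76.62 − 62.95)/√[80.8011·(1/29 + 1/7)] = 3.611
df = n₁ + n₂ − 2 = 34
Two-sided p-value ≈ 0.0010
Since p ≈ 0.0010 < α = 0.05, reject H0; the data support H1.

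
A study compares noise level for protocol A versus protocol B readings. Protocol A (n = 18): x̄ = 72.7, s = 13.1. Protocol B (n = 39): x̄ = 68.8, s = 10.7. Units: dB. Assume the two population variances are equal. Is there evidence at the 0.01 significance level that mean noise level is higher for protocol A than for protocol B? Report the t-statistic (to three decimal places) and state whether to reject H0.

Let group 1 = protocol A, group 2 = protocol B. H0: μ_1 = μ_2; H1: μ_1 > μ_2 (two-sample pooled-variance t-test, right-tailed).
s_p² = [(18−1)·13.1² + (39−1)·10.7²]/(18+39−2) = 132.145
t = (72.7 − 68.8)/√[132.145·(1/18 + 1/39)] = 1.191
df = n₁ + n₂ − 2 = 55
p-value = P(T ≥ 1.191) ≈ 0.1195
Since p ≈ 0.1195 > α = 0.01, fail to reject H0; the evidence is not statistically significant.

t = 1.191; fail to reject H0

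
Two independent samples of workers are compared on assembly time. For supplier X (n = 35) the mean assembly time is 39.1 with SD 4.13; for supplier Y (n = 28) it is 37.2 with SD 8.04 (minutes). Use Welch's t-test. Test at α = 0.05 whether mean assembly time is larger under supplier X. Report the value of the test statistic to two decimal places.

1.14

Let group 1 = supplier X, group 2 = supplier Y. H0: μ_1 = μ_2; H1: μ_1 > μ_2 (Welch's two-sample t-test, right-tailed).
t = (x̄_1 − x̄_2)/√(s_1²/n_1 + s_2²/n_2) = (39.1 − 37.2)/√(4.13²/35 + 8.04²/28) = 1.14
Welch–Satterthwaite df ≈ 38.25
p-value = P(T ≥ 1.14) ≈ 0.1315
Since p ≈ 0.1315 > α = 0.05, fail to reject H0; the evidence is not statistically significant.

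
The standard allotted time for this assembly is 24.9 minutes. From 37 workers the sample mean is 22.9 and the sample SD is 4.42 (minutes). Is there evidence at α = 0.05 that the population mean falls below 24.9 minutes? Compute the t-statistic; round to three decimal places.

H0: μ = 24.9; H1: μ < 24.9 (one-sample t-test, left-tailed).
t = (x̄ − μ₀)/(s/√n) = (22.9 − 24.9)/(4.42/√37) = -2.752
df = n − 1 = 36
p-value = P(T ≤ -2.752) ≈ 0.0046
Since p ≈ 0.0046 < α = 0.05, reject H0; the data support H1.

-2.752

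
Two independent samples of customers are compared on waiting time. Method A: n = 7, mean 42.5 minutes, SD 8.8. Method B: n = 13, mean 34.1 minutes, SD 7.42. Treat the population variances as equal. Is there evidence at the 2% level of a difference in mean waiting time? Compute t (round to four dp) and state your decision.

t = 2.2661; fail to reject H0

Let group 1 = method A, group 2 = method B. H0: μ_1 = μ_2; H1: μ_1 ≠ μ_2 (two-sample pooled-variance t-test, two-sided).
s_p² = [(7−1)·8.8² + (13−1)·7.42²]/(7+13−2) = 62.5176
t = (42.5 − 34.1)/√[62.5176·(1/7 + 1/13)] = 2.2661
df = n₁ + n₂ − 2 = 18
Two-sided p-value ≈ 0.036
Since p ≈ 0.036 > α = 0.02, fail to reject H0; the data do not provide sufficient evidence against H0.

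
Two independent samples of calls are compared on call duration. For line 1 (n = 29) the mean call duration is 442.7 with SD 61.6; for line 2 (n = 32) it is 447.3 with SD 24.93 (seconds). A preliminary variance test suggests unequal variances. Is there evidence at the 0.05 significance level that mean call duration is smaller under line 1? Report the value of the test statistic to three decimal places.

Let group 1 = line 1, group 2 = line 2. H0: μ_1 = μ_2; H1: μ_1 < μ_2 (Welch's two-sample t-test, left-tailed).
t = (x̄_1 − x̄_2)/√(s_1²/n_1 + s_2²/n_2) = (442.7 − 447.3)/√(61.6²/29 + 24.93²/32) = -0.375
Welch–Satterthwaite df ≈ 36.21
p-value = P(T ≤ -0.375) ≈ 0.355
Since p ≈ 0.355 > α = 0.05, fail to reject H0; the evidence is not statistically significant.

-0.375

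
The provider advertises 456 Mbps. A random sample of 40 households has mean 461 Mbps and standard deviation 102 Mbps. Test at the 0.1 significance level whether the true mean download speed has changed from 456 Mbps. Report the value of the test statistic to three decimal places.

H0: μ = 456; H1: μ ≠ 456 (one-sample t-test, two-sided).
t = (x̄ − μ₀)/(s/√n) = (461 − 456)/(102/√40) = 0.310
df = n − 1 = 39
Two-sided p-value ≈ 0.758
Since p ≈ 0.758 > α = 0.1, fail to reject H0; the evidence is not statistically significant.

0.310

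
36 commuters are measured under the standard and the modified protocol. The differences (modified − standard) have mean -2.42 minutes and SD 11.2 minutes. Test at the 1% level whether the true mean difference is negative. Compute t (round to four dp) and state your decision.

H0: μ_d = 0; H1: μ_d < 0 (paired t-test on the differences, left-tailed).
t = d̄/(s_d/√n) = -2.42/(11.2/√36) = -1.2964
df = n − 1 = 35
p-value = P(T ≤ -1.2964) ≈ 0.102
Since p ≈ 0.102 > α = 0.01, fail to reject H0; the data do not provide sufficient evidence against H0.

t = -1.2964; fail to reject H0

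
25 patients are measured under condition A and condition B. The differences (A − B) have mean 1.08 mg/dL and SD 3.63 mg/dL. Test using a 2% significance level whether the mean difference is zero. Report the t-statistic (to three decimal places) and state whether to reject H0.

H0: μ_d = 0; H1: μ_d ≠ 0 (paired t-test on the differences, two-sided).
t = d̄/(s_d/√n) = 1.08/(3.63/√25) = 1.488
df = n − 1 = 24
Two-sided p-value ≈ 0.1499
Since p ≈ 0.1499 > α = 0.02, fail to reject H0; the data do not provide sufficient evidence against H0.

t = 1.488; fail to reject H0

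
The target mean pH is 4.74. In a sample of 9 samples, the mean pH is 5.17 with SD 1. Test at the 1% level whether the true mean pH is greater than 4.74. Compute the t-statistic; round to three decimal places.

H0: μ = 4.74; H1: μ > 4.74 (one-sample t-test, right-tailed).
t = (x̄ − μ₀)/(s/√n) = (5.17 − 4.74)/(1/√9) = 1.290
df = n − 1 = 8
p-value = P(T ≥ 1.290) ≈ 0.1165
Since p ≈ 0.1165 > α = 0.01, fail to reject H0; the data do not provide sufficient evidence against H0.

1.290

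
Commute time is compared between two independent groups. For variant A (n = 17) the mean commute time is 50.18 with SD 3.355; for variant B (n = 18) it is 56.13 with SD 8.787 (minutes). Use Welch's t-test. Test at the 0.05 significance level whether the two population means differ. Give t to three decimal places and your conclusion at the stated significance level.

t = -2.674; reject H0

Let group 1 = variant A, group 2 = variant B. H0: μ_1 = μ_2; H1: μ_1 ≠ μ_2 (Welch's two-sample t-test, two-sided).
t = (x̄_1 − x̄_2)/√(s_1²/n_1 + s_2²/n_2) = (50.18 − 56.13)/√(3.355²/17 + 8.787²/18) = -2.674
Welch–Satterthwaite df ≈ 22.09
Two-sided p-value ≈ 0.014
Since p ≈ 0.014 < α = 0.05, reject H0; the data support H1.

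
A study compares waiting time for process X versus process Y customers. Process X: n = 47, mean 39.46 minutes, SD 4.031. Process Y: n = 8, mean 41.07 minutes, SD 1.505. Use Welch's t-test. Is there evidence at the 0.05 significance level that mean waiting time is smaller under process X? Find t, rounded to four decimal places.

-2.0303

Let group 1 = process X, group 2 = process Y. H0: μ_1 = μ_2; H1: μ_1 < μ_2 (Welch's two-sample t-test, left-tailed).
t = (x̄_1 − x̄_2)/√(s_1²/n_1 + s_2²/n_2) = (39.46 − 41.07)/√(4.031²/47 + 1.505²/8) = -2.0303
Welch–Satterthwaite df ≈ 28.15
p-value = P(T ≤ -2.0303) ≈ 0.0259
Since p ≈ 0.0259 < α = 0.05, reject H0; the data support H1.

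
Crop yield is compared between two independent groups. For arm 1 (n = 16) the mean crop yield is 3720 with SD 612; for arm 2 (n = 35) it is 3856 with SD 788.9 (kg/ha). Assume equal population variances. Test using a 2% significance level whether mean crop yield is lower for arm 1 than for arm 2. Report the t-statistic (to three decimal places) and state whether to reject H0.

t = -0.610; fail to reject H0

Let group 1 = arm 1, group 2 = arm 2. H0: μ_1 = μ_2; H1: μ_1 < μ_2 (two-sample pooled-variance t-test, left-tailed).
s_p² = [(16−1)·612² + (35−1)·788.9²]/(16+35−2) = 546500
t = (3720 − 3856)/√[546500·(1/16 + 1/35)] = -0.610
df = n₁ + n₂ − 2 = 49
p-value = P(T ≤ -0.610) ≈ 0.272
Since p ≈ 0.272 > α = 0.02, fail to reject H0; the data do not provide sufficient evidence against H0.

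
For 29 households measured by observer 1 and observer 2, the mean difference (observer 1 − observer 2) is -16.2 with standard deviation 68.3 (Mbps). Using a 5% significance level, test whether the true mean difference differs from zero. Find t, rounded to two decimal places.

H0: μ_d = 0; H1: μ_d ≠ 0 (paired t-test on the differences, two-sided).
t = d̄/(s_d/√n) = -16.2/(68.3/√29) = -1.28
df = n − 1 = 28
Two-sided p-value ≈ 0.212
Since p ≈ 0.212 > α = 0.05, fail to reject H0; the data do not provide sufficient evidence against H0.

-1.28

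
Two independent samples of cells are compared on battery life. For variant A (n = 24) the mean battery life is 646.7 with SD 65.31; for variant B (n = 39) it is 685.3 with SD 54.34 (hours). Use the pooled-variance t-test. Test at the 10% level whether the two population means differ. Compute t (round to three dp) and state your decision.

t = -2.534; reject H0

Let group 1 = variant A, group 2 = variant B. H0: μ_1 = μ_2; H1: μ_1 ≠ μ_2 (two-sample pooled-variance t-test, two-sided).
s_p² = [(24−1)·65.31² + (39−1)·54.34²]/(24+39−2) = 3447.74
t = (646.7 − 685.3)/√[3447.74·(1/24 + 1/39)] = -2.534
df = n₁ + n₂ − 2 = 61
Two-sided p-value ≈ 0.0139
Since p ≈ 0.0139 < α = 0.1, reject H0; the data support H1.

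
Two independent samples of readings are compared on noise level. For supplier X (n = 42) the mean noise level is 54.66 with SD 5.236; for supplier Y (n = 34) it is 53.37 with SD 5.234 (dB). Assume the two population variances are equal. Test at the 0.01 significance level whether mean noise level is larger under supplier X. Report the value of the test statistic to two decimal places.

1.07

Let group 1 = supplier X, group 2 = supplier Y. H0: μ_1 = μ_2; H1: μ_1 > μ_2 (two-sample pooled-variance t-test, right-tailed).
s_p² = [(42−1)·5.236² + (34−1)·5.234²]/(42+34−2) = 27.4064
t = (54.66 − 53.37)/√[27.4064·(1/42 + 1/34)] = 1.07
df = n₁ + n₂ − 2 = 74
p-value = P(T ≥ 1.07) ≈ 0.1445
Since p ≈ 0.1445 > α = 0.01, fail to reject H0; the data do not provide sufficient evidence against H0.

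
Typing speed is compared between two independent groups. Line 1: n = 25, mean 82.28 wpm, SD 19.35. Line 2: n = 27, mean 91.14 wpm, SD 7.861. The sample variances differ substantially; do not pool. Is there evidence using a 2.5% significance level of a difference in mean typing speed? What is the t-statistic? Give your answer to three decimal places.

-2.132

Let group 1 = line 1, group 2 = line 2. H0: μ_1 = μ_2; H1: μ_1 ≠ μ_2 (Welch's two-sample t-test, two-sided).
t = (x̄_1 − x̄_2)/√(s_1²/n_1 + s_2²/n_2) = (82.28 − 91.14)/√(19.35²/25 + 7.861²/27) = -2.132
Welch–Satterthwaite df ≈ 31.22
Two-sided p-value ≈ 0.0410
Since p ≈ 0.0410 > α = 0.025, fail to reject H0; the evidence is not statistically significant.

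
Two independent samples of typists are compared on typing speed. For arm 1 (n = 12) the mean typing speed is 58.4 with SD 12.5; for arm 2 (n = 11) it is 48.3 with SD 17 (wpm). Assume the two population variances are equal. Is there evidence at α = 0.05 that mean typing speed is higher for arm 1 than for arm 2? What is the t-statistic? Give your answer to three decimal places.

1.633

Let group 1 = arm 1, group 2 = arm 2. H0: μ_1 = μ_2; H1: μ_1 > μ_2 (two-sample pooled-variance t-test, right-tailed).
s_p² = [(12−1)·12.5² + (11−1)·17²]/(12+11−2) = 219.464
t = (58.4 − 48.3)/√[219.464·(1/12 + 1/11)] = 1.633
df = n₁ + n₂ − 2 = 21
p-value = P(T ≥ 1.633) ≈ 0.059
Since p ≈ 0.059 > α = 0.05, fail to reject H0; the data do not provide sufficient evidence against H0.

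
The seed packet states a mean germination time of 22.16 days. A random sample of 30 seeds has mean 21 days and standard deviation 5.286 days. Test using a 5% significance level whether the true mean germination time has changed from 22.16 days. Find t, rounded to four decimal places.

H0: μ = 22.16; H1: μ ≠ 22.16 (one-sample t-test, two-sided).
t = (x̄ − μ₀)/(s/√n) = (21 − 22.16)/(5.286/√30) = -1.2020
df = n − 1 = 29
Two-sided p-value ≈ 0.239
Since p ≈ 0.239 > α = 0.05, fail to reject H0; the evidence is not statistically significant.

-1.2020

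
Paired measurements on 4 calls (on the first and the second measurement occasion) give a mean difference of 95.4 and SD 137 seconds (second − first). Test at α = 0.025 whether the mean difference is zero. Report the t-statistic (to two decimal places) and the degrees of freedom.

H0: μ_d = 0; H1: μ_d ≠ 0 (paired t-test on the differences, two-sided).
t = d̄/(s_d/√n) = 95.4/(137/√4) = 1.39
df = n − 1 = 3
Two-sided p-value ≈ 0.2580
Since p ≈ 0.2580 > α = 0.025, fail to reject H0; the data do not provide sufficient evidence against H0.

t = 1.39, df = 3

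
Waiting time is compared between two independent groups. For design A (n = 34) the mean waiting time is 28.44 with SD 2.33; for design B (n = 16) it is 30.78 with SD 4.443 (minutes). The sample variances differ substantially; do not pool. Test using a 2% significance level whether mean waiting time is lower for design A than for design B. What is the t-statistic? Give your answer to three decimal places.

Let group 1 = design A, group 2 = design B. H0: μ_1 = μ_2; H1: μ_1 < μ_2 (Welch's two-sample t-test, left-tailed).
t = (x̄_1 − x̄_2)/√(s_1²/n_1 + s_2²/n_2) = (28.44 − 30.78)/√(2.33²/34 + 4.443²/16) = -1.982
Welch–Satterthwaite df ≈ 18.99
p-value = P(T ≤ -1.982) ≈ 0.0311
Since p ≈ 0.0311 > α = 0.02, fail to reject H0; the data do not provide sufficient evidence against H0.

-1.982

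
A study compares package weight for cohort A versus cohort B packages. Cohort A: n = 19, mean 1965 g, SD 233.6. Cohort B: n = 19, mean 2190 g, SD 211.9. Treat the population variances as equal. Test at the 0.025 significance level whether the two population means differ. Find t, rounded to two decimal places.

Let group 1 = cohort A, group 2 = cohort B. H0: μ_1 = μ_2; H1: μ_1 ≠ μ_2 (two-sample pooled-variance t-test, two-sided).
s_p² = [(19−1)·233.6² + (19−1)·211.9²]/(19+19−2) = 49735.3
t = (1965 − 2190)/√[49735.3·(1/19 + 1/19)] = -3.11
df = n₁ + n₂ − 2 = 36
Two-sided p-value ≈ 0.004
Since p ≈ 0.004 < α = 0.025, reject H0; the evidence is statistically significant.

-3.11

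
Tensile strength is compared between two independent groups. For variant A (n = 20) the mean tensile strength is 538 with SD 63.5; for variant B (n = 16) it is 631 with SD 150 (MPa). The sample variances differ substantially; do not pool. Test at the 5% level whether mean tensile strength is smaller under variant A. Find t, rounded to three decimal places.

Let group 1 = variant A, group 2 = variant B. H0: μ_1 = μ_2; H1: μ_1 < μ_2 (Welch's two-sample t-test, left-tailed).
t = (x̄_1 − x̄_2)/√(s_1²/n_1 + s_2²/n_2) = (538 − 631)/√(63.5²/20 + 150²/16) = -2.319
Welch–Satterthwaite df ≈ 19.30
p-value = P(T ≤ -2.319) ≈ 0.0157
Since p ≈ 0.0157 < α = 0.05, reject H0; the data support H1.

-2.319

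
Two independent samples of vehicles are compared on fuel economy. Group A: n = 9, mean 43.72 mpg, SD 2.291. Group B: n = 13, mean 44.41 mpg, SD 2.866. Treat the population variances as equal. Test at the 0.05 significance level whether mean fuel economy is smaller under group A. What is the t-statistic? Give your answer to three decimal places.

Let group 1 = group A, group 2 = group B. H0: μ_1 = μ_2; H1: μ_1 < μ_2 (two-sample pooled-variance t-test, left-tailed).
s_p² = [(9−1)·2.291² + (13−1)·2.866²]/(9+13−2) = 7.02785
t = (43.72 − 44.41)/√[7.02785·(1/9 + 1/13)] = -0.600
df = n₁ + n₂ − 2 = 20
p-value = P(T ≤ -0.600) ≈ 0.2775
Since p ≈ 0.2775 > α = 0.05, fail to reject H0; the data do not provide sufficient evidence against H0.

-0.600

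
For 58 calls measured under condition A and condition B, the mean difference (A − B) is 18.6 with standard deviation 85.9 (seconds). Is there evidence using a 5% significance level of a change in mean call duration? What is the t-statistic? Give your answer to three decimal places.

H0: μ_d = 0; H1: μ_d ≠ 0 (paired t-test on the differences, two-sided).
t = d̄/(s_d/√n) = 18.6/(85.9/√58) = 1.649
df = n − 1 = 57
Two-sided p-value ≈ 0.1046
Since p ≈ 0.1046 > α = 0.05, fail to reject H0; the data do not provide sufficient evidence against H0.

1.649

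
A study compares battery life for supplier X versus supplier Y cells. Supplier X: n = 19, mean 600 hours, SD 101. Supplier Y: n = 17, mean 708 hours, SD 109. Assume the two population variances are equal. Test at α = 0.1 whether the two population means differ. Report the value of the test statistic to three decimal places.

-3.086

Let group 1 = supplier X, group 2 = supplier Y. H0: μ_1 = μ_2; H1: μ_1 ≠ μ_2 (two-sample pooled-variance t-test, two-sided).
s_p² = [(19−1)·101² + (17−1)·109²]/(19+17−2) = 10991.6
t = (600 − 708)/√[10991.6·(1/19 + 1/17)] = -3.086
df = n₁ + n₂ − 2 = 34
Two-sided p-value ≈ 0.0040
Since p ≈ 0.0040 < α = 0.1, reject H0; the data support H1.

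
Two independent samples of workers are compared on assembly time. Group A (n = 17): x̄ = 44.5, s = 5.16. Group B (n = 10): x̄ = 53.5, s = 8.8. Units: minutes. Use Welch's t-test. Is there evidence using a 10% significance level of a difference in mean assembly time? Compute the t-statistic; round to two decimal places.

-2.95

Let group 1 = group A, group 2 = group B. H0: μ_1 = μ_2; H1: μ_1 ≠ μ_2 (Welch's two-sample t-test, two-sided).
t = (x̄_1 − x̄_2)/√(s_1²/n_1 + s_2²/n_2) = (44.5 − 53.5)/√(5.16²/17 + 8.8²/10) = -2.95
Welch–Satterthwaite df ≈ 12.72
Two-sided p-value ≈ 0.012
Since p ≈ 0.012 < α = 0.1, reject H0; the data support H1.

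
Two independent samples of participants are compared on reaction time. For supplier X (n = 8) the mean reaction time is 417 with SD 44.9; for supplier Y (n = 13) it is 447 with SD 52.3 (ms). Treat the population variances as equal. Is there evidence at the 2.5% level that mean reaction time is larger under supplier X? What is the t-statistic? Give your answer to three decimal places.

Let group 1 = supplier X, group 2 = supplier Y. H0: μ_1 = μ_2; H1: μ_1 > μ_2 (two-sample pooled-variance t-test, right-tailed).
s_p² = [(8−1)·44.9² + (13−1)·52.3²]/(8+13−2) = 2470.29
t = (417 − 447)/√[2470.29·(1/8 + 1/13)] = -1.343
df = n₁ + n₂ − 2 = 19
p-value = P(T ≥ -1.343) ≈ 0.9025
Since p ≈ 0.9025 > α = 0.025, fail to reject H0; the evidence is not statistically significant.

-1.343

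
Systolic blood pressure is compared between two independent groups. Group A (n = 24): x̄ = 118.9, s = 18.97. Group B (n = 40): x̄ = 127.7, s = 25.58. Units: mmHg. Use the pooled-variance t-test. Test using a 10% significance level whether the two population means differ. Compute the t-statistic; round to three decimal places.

-1.460

Let group 1 = group A, group 2 = group B. H0: μ_1 = μ_2; H1: μ_1 ≠ μ_2 (two-sample pooled-variance t-test, two-sided).
s_p² = [(24−1)·18.97² + (40−1)·25.58²]/(24+40−2) = 545.095
t = (118.9 − 127.7)/√[545.095·(1/24 + 1/40)] = -1.460
df = n₁ + n₂ − 2 = 62
Two-sided p-value ≈ 0.1494
Since p ≈ 0.1494 > α = 0.1, fail to reject H0; the data do not provide sufficient evidence against H0.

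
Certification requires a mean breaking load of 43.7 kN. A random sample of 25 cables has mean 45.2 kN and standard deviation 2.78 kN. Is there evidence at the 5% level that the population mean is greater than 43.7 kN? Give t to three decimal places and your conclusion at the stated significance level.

H0: μ = 43.7; H1: μ > 43.7 (one-sample t-test, right-tailed).
t = (x̄ − μ₀)/(s/√n) = (45.2 − 43.7)/(2.78/√25) = 2.698
df = n − 1 = 24
p-value = P(T ≥ 2.698) ≈ 0.0063
Since p ≈ 0.0063 < α = 0.05, reject H0; the data support H1.

t = 2.698; reject H0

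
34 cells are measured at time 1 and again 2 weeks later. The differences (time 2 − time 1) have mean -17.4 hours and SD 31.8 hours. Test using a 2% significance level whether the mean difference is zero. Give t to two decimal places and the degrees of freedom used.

t = -3.19, df = 33

H0: μ_d = 0; H1: μ_d ≠ 0 (paired t-test on the differences, two-sided).
t = d̄/(s_d/√n) = -17.4/(31.8/√34) = -3.19
df = n − 1 = 33
Two-sided p-value ≈ 0.0031
Since p ≈ 0.0031 < α = 0.02, reject H0; the evidence is statistically significant.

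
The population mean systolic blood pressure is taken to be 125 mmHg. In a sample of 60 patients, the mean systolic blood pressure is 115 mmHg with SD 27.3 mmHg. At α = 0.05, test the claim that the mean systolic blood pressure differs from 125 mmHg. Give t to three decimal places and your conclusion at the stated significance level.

H0: μ = 125; H1: μ ≠ 125 (one-sample t-test, two-sided).
t = (x̄ − μ₀)/(s/√n) = (115 − 125)/(27.3/√60) = -2.837
df = n − 1 = 59
Two-sided p-value ≈ 0.0062
Since p ≈ 0.0062 < α = 0.05, reject H0; the evidence is statistically significant.

t = -2.837; reject H0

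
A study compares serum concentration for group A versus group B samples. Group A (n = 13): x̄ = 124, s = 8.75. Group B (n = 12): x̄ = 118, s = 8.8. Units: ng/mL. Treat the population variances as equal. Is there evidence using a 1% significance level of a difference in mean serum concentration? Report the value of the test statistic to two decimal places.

1.71

Let group 1 = group A, group 2 = group B. H0: μ_1 = μ_2; H1: μ_1 ≠ μ_2 (two-sample pooled-variance t-test, two-sided).
s_p² = [(13−1)·8.75² + (12−1)·8.8²]/(13+12−2) = 76.9822
t = (124 − 118)/√[76.9822·(1/13 + 1/12)] = 1.71
df = n₁ + n₂ − 2 = 23
Two-sided p-value ≈ 0.1011
Since p ≈ 0.1011 > α = 0.01, fail to reject H0; the evidence is not statistically significant.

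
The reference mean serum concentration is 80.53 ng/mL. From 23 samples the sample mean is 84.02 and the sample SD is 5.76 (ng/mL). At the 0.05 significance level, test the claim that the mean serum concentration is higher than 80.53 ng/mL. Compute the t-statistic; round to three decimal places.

2.906

H0: μ = 80.53; H1: μ > 80.53 (one-sample t-test, right-tailed).
t = (x̄ − μ₀)/(s/√n) = (84.02 − 80.53)/(5.76/√23) = 2.906
df = n − 1 = 22
p-value = P(T ≥ 2.906) ≈ 0.0041
Since p ≈ 0.0041 < α = 0.05, reject H0; the evidence is statistically significant.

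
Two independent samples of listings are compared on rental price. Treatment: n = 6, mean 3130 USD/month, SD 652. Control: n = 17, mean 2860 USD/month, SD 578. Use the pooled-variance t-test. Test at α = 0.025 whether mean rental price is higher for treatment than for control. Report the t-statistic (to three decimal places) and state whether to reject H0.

Let group 1 = treatment, group 2 = control. H0: μ_1 = μ_2; H1: μ_1 > μ_2 (two-sample pooled-variance t-test, right-tailed).
s_p² = [(6−1)·652² + (17−1)·578²]/(6+17−2) = 355755
t = (3130 − 2860)/√[355755·(1/6 + 1/17)] = 0.953
df = n₁ + n₂ − 2 = 21
p-value = P(T ≥ 0.953) ≈ 0.1756
Since p ≈ 0.1756 > α = 0.025, fail to reject H0; the evidence is not statistically significant.

t = 0.953; fail to reject H0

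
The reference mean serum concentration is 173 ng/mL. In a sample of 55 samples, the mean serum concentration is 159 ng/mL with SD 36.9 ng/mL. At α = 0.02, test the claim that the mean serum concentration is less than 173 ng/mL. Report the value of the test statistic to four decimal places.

-2.8137

H0: μ = 173; H1: μ < 173 (one-sample t-test, left-tailed).
t = (x̄ − μ₀)/(s/√n) = (159 − 173)/(36.9/√55) = -2.8137
df = n − 1 = 54
p-value = P(T ≤ -2.8137) ≈ 0.003
Since p ≈ 0.003 < α = 0.02, reject H0; the evidence is statistically significant.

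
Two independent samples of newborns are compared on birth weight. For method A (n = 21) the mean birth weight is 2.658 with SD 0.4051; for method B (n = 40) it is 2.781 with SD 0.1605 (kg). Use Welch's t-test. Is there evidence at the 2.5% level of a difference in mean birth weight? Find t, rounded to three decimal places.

-1.337

Let group 1 = method A, group 2 = method B. H0: μ_1 = μ_2; H1: μ_1 ≠ μ_2 (Welch's two-sample t-test, two-sided).
t = (x̄_1 − x̄_2)/√(s_1²/n_1 + s_2²/n_2) = (2.658 − 2.781)/√(0.4051²/21 + 0.1605²/40) = -1.337
Welch–Satterthwaite df ≈ 23.35
Two-sided p-value ≈ 0.1940
Since p ≈ 0.1940 > α = 0.025, fail to reject H0; the evidence is not statistically significant.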